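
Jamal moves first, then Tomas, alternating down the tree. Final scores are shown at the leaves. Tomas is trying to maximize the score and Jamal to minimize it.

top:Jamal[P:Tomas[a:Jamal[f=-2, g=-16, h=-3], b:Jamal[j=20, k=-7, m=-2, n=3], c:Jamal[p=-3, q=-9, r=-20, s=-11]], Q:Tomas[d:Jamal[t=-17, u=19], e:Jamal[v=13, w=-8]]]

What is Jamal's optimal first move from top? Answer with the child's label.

a (Jamal): min(-2, -16, -3) = -16
b (Jamal): min(20, -7, -2, 3) = -7
c (Jamal): min(-3, -9, -20, -11) = -20
P (Tomas): max(-16, -7, -20) = -7
d (Jamal): min(-17, 19) = -17
e (Jamal): min(13, -8) = -8
Q (Tomas): max(-17, -8) = -8
top (Jamal): min(-7, -8) = -8
Jamal at top wants the lowest of {P=-7, Q=-8}, so chooses Q.

Q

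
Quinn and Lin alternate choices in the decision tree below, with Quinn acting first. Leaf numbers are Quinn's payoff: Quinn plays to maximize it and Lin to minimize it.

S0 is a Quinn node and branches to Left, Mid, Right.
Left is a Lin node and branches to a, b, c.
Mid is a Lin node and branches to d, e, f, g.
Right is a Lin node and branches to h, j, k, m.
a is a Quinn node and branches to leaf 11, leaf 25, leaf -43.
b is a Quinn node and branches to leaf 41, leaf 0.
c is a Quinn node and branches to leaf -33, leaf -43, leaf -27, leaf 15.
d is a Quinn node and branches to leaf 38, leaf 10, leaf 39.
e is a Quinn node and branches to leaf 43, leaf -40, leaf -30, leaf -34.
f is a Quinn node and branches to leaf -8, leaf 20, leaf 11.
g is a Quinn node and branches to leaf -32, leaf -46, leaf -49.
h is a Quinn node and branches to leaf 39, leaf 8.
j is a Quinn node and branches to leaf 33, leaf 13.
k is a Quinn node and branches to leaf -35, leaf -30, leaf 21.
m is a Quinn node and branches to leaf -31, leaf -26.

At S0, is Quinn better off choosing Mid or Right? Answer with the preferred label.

d (Quinn): max(38, 10, 39) = 39
e (Quinn): max(43, -40, -30, -34) = 43
f (Quinn): max(-8, 20, 11) = 20
g (Quinn): max(-32, -46, -49) = -32
Mid (Lin): min(39, 43, 20, -32) = -32
h (Quinn): max(39, 8) = 39
j (Quinn): max(33, 13) = 33
k (Quinn): max(-35, -30, 21) = 21
m (Quinn): max(-31, -26) = -26
Right (Lin): min(39, 33, 21, -26) = -26
Quinn prefers the higher value; Mid=-32, Right=-26. Right is better since -26 > -32.

Right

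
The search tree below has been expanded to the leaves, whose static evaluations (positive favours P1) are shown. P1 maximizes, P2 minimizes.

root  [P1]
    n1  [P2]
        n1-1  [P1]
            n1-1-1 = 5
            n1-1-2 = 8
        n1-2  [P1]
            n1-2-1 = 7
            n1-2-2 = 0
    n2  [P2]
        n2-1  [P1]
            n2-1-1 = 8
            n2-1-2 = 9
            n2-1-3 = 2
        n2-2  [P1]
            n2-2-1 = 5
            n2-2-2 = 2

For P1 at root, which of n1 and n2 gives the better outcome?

n1

n1-1 (P1): max(5, 8) = 8
n1-2 (P1): max(7, 0) = 7
n1 (P2): min(8, 7) = 7
n2-1 (P1): max(8, 9, 2) = 9
n2-2 (P1): max(5, 2) = 5
n2 (P2): min(9, 5) = 5
P1 prefers the higher value; n1=7, n2=5. n1 is better since 7 > 5.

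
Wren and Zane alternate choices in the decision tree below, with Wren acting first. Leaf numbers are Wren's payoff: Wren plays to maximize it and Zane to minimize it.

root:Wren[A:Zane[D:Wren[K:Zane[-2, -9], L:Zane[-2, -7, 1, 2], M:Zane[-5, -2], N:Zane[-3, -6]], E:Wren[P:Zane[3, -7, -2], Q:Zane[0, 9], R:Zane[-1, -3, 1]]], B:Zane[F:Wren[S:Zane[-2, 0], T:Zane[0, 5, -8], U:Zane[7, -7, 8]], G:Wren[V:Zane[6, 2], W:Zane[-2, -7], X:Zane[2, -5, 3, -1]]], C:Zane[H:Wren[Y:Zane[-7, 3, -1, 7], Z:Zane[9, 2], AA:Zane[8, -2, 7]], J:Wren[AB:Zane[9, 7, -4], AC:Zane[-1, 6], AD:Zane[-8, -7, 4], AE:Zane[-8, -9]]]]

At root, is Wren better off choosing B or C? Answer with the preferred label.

C

S (Zane): min(-2, 0) = -2
T (Zane): min(0, 5, -8) = -8
U (Zane): min(7, -7, 8) = -7
F (Wren): max(-2, -8, -7) = -2
V (Zane): min(6, 2) = 2
W (Zane): min(-2, -7) = -7
X (Zane): min(2, -5, 3, -1) = -5
G (Wren): max(2, -7, -5) = 2
B (Zane): min(-2, 2) = -2
Y (Zane): min(-7, 3, -1, 7) = -7
Z (Zane): min(9, 2) = 2
AA (Zane): min(8, -2, 7) = -2
H (Wren): max(-7, 2, -2) = 2
AB (Zane): min(9, 7, -4) = -4
AC (Zane): min(-1, 6) = -1
AD (Zane): min(-8, -7, 4) = -8
AE (Zane): min(-8, -9) = -9
J (Wren): max(-4, -1, -8, -9) = -1
C (Zane): min(2, -1) = -1
Wren prefers the higher value; B=-2, C=-1. C is better since -1 > -2.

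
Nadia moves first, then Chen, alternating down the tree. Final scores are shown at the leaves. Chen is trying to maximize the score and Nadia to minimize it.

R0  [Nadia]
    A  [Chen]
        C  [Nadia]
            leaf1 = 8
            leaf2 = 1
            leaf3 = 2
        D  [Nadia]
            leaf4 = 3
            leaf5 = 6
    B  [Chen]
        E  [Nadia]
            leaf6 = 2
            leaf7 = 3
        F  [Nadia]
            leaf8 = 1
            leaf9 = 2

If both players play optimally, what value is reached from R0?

2

C (Nadia): min(8, 1, 2) = 1
D (Nadia): min(3, 6) = 3
A (Chen): max(1, 3) = 3
E (Nadia): min(2, 3) = 2
F (Nadia): min(1, 2) = 1
B (Chen): max(2, 1) = 2
R0 (Nadia): min(3, 2) = 2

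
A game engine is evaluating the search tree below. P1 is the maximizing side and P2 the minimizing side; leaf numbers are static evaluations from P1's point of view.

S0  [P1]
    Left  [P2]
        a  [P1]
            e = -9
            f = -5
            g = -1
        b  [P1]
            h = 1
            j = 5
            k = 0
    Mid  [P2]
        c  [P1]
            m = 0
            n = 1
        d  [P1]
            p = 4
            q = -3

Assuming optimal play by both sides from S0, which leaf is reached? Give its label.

a (P1): max(-9, -5, -1) = -1
b (P1): max(1, 5, 0) = 5
Left (P2): min(-1, 5) = -1
c (P1): max(0, 1) = 1
d (P1): max(4, -3) = 4
Mid (P2): min(1, 4) = 1
S0 (P1): max(-1, 1) = 1
At S0, P1 picks Mid (highest: 1).
At Mid, P2 picks c (lowest: 1).
At c, P1 picks n (highest: 1).
Terminal value 1.

n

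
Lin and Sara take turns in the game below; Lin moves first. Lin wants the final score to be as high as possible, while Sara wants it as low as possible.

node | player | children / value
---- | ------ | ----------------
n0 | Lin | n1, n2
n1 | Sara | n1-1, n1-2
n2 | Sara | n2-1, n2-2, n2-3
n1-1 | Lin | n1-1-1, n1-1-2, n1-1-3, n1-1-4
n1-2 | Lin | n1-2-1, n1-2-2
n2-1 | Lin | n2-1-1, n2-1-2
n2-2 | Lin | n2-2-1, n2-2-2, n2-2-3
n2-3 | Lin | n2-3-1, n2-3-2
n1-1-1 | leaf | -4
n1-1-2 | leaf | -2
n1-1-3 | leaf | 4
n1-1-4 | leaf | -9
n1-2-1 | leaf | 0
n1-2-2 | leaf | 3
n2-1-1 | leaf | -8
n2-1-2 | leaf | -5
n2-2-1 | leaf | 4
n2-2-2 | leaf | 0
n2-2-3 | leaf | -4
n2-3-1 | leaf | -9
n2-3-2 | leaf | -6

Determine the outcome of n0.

3

n1-1 (Lin): max(-4, -2, 4, -9) = 4
n1-2 (Lin): max(0, 3) = 3
n1 (Sara): min(4, 3) = 3
n2-1 (Lin): max(-8, -5) = -5
n2-2 (Lin): max(4, 0, -4) = 4
n2-3 (Lin): max(-9, -6) = -6
n2 (Sara): min(-5, 4, -6) = -6
n0 (Lin): max(3, -6) = 3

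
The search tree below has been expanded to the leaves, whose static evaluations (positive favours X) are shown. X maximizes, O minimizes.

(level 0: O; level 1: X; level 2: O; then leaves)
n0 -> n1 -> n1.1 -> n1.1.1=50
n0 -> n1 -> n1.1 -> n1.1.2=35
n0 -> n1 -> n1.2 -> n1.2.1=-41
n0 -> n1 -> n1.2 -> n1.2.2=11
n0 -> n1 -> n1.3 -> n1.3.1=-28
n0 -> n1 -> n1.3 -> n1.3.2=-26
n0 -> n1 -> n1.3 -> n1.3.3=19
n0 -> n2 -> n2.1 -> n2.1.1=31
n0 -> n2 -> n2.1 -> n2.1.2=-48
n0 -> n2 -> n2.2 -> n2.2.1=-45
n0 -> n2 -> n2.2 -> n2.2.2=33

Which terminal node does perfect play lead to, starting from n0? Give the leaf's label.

n2.2.1

n1.1 (O): min(50, 35) = 35
n1.2 (O): min(-41, 11) = -41
n1.3 (O): min(-28, -26, 19) = -28
n1 (X): max(35, -41, -28) = 35
n2.1 (O): min(31, -48) = -48
n2.2 (O): min(-45, 33) = -45
n2 (X): max(-48, -45) = -45
n0 (O): min(35, -45) = -45
At n0, O picks n2 (lowest: -45).
At n2, X picks n2.2 (highest: -45).
At n2.2, O picks n2.2.1 (lowest: -45).
Terminal value -45.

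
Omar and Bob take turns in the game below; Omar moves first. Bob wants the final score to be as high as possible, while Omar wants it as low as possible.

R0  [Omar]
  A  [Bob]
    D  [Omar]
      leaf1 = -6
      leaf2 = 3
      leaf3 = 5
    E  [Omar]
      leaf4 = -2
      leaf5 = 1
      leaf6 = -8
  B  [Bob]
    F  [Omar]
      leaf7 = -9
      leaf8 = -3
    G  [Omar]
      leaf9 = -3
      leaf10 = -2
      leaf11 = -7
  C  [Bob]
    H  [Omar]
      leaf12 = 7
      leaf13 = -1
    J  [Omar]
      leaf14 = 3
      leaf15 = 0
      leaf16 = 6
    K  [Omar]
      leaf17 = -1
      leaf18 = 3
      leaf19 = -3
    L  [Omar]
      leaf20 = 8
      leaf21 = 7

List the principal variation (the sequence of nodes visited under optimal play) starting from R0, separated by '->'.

R0 -> B -> G -> leaf11

D (Omar): min(-6, 3, 5) = -6
E (Omar): min(-2, 1, -8) = -8
A (Bob): max(-6, -8) = -6
F (Omar): min(-9, -3) = -9
G (Omar): min(-3, -2, -7) = -7
B (Bob): max(-9, -7) = -7
H (Omar): min(7, -1) = -1
J (Omar): min(3, 0, 6) = 0
K (Omar): min(-1, 3, -3) = -3
L (Omar): min(8, 7) = 7
C (Bob): max(-1, 0, -3, 7) = 7
R0 (Omar): min(-6, -7, 7) = -7
At R0, Omar picks B (lowest: -7).
At B, Bob picks G (highest: -7).
At G, Omar picks leaf11 (lowest: -7).
Terminal value -7.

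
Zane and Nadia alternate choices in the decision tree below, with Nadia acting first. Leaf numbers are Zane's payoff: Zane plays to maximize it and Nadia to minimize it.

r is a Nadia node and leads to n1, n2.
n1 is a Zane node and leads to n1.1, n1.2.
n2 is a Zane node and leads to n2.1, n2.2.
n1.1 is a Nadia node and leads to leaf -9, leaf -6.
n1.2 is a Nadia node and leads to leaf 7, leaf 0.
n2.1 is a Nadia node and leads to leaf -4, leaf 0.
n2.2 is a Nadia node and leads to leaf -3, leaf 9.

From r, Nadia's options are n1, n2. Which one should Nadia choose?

n1.1 (Nadia): min(-9, -6) = -9
n1.2 (Nadia): min(7, 0) = 0
n1 (Zane): max(-9, 0) = 0
n2.1 (Nadia): min(-4, 0) = -4
n2.2 (Nadia): min(-3, 9) = -3
n2 (Zane): max(-4, -3) = -3
r (Nadia): min(0, -3) = -3
Nadia at r wants the lowest of {n1=0, n2=-3}, so chooses n2.

n2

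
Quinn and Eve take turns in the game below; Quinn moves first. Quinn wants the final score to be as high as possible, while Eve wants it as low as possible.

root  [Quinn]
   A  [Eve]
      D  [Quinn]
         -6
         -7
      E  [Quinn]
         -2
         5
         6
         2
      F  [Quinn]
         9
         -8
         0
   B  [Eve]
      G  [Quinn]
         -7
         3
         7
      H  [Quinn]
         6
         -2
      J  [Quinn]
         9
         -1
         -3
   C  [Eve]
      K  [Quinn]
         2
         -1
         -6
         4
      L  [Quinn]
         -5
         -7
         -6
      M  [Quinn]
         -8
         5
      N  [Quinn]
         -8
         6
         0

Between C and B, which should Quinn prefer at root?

B

K (Quinn): max(2, -1, -6, 4) = 4
L (Quinn): max(-5, -7, -6) = -5
M (Quinn): max(-8, 5) = 5
N (Quinn): max(-8, 6, 0) = 6
C (Eve): min(4, -5, 5, 6) = -5
G (Quinn): max(-7, 3, 7) = 7
H (Quinn): max(6, -2) = 6
J (Quinn): max(9, -1, -3) = 9
B (Eve): min(7, 6, 9) = 6
Quinn prefers the higher value; C=-5, B=6. B is better since 6 > -5.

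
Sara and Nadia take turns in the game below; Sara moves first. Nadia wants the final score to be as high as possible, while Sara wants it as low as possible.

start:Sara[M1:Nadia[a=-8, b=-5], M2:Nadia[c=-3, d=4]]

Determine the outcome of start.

M1 (Nadia): max(-8, -5) = -5
M2 (Nadia): max(-3, 4) = 4
start (Sara): min(-5, 4) = -5

-5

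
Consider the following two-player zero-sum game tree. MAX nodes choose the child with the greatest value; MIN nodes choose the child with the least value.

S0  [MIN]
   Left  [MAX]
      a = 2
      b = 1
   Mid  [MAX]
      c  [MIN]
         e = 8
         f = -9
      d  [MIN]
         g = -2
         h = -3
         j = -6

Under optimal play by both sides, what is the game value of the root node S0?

Left (MAX): max(2, 1) = 2
c (MIN): min(8, -9) = -9
d (MIN): min(-2, -3, -6) = -6
Mid (MAX): max(-9, -6) = -6
S0 (MIN): min(2, -6) = -6

-6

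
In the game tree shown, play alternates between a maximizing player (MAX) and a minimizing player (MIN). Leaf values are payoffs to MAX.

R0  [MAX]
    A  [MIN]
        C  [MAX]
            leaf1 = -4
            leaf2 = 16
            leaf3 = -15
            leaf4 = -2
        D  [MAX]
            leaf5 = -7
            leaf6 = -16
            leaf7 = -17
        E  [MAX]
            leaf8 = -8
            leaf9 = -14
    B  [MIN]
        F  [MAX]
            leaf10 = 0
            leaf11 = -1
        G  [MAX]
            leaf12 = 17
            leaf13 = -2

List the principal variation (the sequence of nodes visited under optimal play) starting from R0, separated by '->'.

C (MAX): max(-4, 16, -15, -2) = 16
D (MAX): max(-7, -16, -17) = -7
E (MAX): max(-8, -14) = -8
A (MIN): min(16, -7, -8) = -8
F (MAX): max(0, -1) = 0
G (MAX): max(17, -2) = 17
B (MIN): min(0, 17) = 0
R0 (MAX): max(-8, 0) = 0
At R0, MAX picks B (highest: 0).
At B, MIN picks F (lowest: 0).
At F, MAX picks leaf10 (highest: 0).
Terminal value 0.

R0 -> B -> F -> leaf10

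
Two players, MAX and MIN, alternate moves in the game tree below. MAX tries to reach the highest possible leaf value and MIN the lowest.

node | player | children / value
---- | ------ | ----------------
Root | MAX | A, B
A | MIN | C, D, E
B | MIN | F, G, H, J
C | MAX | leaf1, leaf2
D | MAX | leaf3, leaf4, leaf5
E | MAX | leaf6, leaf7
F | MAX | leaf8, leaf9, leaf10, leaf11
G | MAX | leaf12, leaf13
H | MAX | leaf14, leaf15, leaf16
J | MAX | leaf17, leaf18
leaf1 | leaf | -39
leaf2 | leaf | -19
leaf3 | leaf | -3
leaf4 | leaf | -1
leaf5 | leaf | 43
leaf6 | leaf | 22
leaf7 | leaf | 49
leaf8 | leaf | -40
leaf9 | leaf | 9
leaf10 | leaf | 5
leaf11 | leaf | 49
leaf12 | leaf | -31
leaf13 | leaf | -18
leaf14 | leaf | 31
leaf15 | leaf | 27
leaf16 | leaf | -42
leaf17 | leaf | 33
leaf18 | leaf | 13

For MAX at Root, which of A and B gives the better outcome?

C (MAX): max(-39, -19) = -19
D (MAX): max(-3, -1, 43) = 43
E (MAX): max(22, 49) = 49
A (MIN): min(-19, 43, 49) = -19
F (MAX): max(-40, 9, 5, 49) = 49
G (MAX): max(-31, -18) = -18
H (MAX): max(31, 27, -42) = 31
J (MAX): max(33, 13) = 33
B (MIN): min(49, -18, 31, 33) = -18
MAX prefers the higher value; A=-19, B=-18. B is better since -18 > -19.

B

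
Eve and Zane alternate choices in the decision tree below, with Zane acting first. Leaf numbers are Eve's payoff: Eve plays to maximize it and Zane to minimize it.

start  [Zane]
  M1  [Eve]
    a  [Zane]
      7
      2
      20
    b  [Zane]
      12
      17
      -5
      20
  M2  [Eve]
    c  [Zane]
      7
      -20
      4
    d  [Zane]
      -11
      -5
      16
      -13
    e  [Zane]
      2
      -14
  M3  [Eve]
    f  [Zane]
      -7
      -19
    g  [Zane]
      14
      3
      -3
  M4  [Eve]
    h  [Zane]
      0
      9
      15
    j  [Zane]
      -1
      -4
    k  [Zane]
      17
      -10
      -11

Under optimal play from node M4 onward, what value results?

0

h (Zane): min(0, 9, 15) = 0
j (Zane): min(-1, -4) = -4
k (Zane): min(17, -10, -11) = -11
M4 (Eve): max(0, -4, -11) = 0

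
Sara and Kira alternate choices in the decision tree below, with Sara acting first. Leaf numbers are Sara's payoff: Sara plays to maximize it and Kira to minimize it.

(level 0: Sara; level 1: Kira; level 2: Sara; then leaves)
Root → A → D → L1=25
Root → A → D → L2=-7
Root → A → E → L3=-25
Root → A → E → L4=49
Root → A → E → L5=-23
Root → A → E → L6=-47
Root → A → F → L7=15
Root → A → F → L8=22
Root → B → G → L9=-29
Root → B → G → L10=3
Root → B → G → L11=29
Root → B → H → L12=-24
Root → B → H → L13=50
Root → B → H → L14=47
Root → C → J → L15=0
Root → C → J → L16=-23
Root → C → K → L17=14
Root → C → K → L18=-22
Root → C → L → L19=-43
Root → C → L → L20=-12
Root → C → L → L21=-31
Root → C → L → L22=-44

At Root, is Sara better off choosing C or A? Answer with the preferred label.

J (Sara): max(0, -23) = 0
K (Sara): max(14, -22) = 14
L (Sara): max(-43, -12, -31, -44) = -12
C (Kira): min(0, 14, -12) = -12
D (Sara): max(25, -7) = 25
E (Sara): max(-25, 49, -23, -47) = 49
F (Sara): max(15, 22) = 22
A (Kira): min(25, 49, 22) = 22
Sara prefers the higher value; C=-12, A=22. A is better since 22 > -12.

A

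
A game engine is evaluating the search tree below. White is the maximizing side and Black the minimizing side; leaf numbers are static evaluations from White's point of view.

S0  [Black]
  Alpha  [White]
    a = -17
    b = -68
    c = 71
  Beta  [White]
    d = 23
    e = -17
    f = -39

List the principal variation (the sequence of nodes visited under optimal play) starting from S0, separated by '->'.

S0 -> Beta -> d

Alpha (White): max(-17, -68, 71) = 71
Beta (White): max(23, -17, -39) = 23
S0 (Black): min(71, 23) = 23
At S0, Black picks Beta (lowest: 23).
At Beta, White picks d (highest: 23).
Terminal value 23.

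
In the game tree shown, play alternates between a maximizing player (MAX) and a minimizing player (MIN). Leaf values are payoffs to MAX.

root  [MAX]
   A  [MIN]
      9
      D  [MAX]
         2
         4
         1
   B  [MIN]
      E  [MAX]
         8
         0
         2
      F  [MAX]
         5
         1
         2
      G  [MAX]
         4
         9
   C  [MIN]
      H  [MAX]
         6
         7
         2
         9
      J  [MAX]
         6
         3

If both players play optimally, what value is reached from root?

D (MAX): max(2, 4, 1) = 4
A (MIN): min(9, 4) = 4
E (MAX): max(8, 0, 2) = 8
F (MAX): max(5, 1, 2) = 5
G (MAX): max(4, 9) = 9
B (MIN): min(8, 5, 9) = 5
H (MAX): max(6, 7, 2, 9) = 9
J (MAX): max(6, 3) = 6
C (MIN): min(9, 6) = 6
root (MAX): max(4, 5, 6) = 6

6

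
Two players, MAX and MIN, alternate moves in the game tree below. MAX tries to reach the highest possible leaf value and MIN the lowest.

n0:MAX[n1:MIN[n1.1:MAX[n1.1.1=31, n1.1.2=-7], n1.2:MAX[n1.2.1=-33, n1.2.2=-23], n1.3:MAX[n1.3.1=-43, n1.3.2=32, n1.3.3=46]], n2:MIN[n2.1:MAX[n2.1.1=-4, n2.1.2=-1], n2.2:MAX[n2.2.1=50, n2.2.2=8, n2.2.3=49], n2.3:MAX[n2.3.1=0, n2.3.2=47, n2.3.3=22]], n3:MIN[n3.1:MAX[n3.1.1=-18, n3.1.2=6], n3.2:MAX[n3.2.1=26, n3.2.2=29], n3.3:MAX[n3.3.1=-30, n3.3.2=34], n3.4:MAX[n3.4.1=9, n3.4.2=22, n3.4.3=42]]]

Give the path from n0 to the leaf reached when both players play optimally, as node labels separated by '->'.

n0 -> n3 -> n3.1 -> n3.1.2

n1.1 (MAX): max(31, -7) = 31
n1.2 (MAX): max(-33, -23) = -23
n1.3 (MAX): max(-43, 32, 46) = 46
n1 (MIN): min(31, -23, 46) = -23
n2.1 (MAX): max(-4, -1) = -1
n2.2 (MAX): max(50, 8, 49) = 50
n2.3 (MAX): max(0, 47, 22) = 47
n2 (MIN): min(-1, 50, 47) = -1
n3.1 (MAX): max(-18, 6) = 6
n3.2 (MAX): max(26, 29) = 29
n3.3 (MAX): max(-30, 34) = 34
n3.4 (MAX): max(9, 22, 42) = 42
n3 (MIN): min(6, 29, 34, 42) = 6
n0 (MAX): max(-23, -1, 6) = 6
At n0, MAX picks n3 (highest: 6).
At n3, MIN picks n3.1 (lowest: 6).
At n3.1, MAX picks n3.1.2 (highest: 6).
Terminal value 6.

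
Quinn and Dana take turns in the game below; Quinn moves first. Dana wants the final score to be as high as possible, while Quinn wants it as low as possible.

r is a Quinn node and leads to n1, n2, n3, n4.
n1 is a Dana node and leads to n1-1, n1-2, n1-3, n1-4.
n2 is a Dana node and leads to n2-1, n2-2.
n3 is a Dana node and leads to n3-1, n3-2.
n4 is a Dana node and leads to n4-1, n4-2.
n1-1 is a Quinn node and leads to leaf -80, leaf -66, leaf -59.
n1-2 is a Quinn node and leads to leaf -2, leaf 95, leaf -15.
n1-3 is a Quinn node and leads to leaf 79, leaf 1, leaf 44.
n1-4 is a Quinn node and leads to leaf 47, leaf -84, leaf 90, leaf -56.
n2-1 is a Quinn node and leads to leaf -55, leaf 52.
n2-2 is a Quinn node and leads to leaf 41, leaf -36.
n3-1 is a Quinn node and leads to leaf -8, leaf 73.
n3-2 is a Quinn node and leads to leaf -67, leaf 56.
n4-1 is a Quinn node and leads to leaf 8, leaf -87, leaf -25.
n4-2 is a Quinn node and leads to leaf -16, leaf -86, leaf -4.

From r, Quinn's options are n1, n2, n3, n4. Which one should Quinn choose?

n4

n1-1 (Quinn): min(-80, -66, -59) = -80
n1-2 (Quinn): min(-2, 95, -15) = -15
n1-3 (Quinn): min(79, 1, 44) = 1
n1-4 (Quinn): min(47, -84, 90, -56) = -84
n1 (Dana): max(-80, -15, 1, -84) = 1
n2-1 (Quinn): min(-55, 52) = -55
n2-2 (Quinn): min(41, -36) = -36
n2 (Dana): max(-55, -36) = -36
n3-1 (Quinn): min(-8, 73) = -8
n3-2 (Quinn): min(-67, 56) = -67
n3 (Dana): max(-8, -67) = -8
n4-1 (Quinn): min(8, -87, -25) = -87
n4-2 (Quinn): min(-16, -86, -4) = -86
n4 (Dana): max(-87, -86) = -86
r (Quinn): min(1, -36, -8, -86) = -86
Quinn at r wants the lowest of {n1=1, n2=-36, n3=-8, n4=-86}, so chooses n4.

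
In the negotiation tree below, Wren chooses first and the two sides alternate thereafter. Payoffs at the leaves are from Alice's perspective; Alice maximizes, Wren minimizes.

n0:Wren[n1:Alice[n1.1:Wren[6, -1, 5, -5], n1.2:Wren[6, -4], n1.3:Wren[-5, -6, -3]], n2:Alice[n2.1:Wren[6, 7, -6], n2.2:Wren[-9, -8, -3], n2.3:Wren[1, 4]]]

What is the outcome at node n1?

n1.1 (Wren): min(6, -1, 5, -5) = -5
n1.2 (Wren): min(6, -4) = -4
n1.3 (Wren): min(-5, -6, -3) = -6
n1 (Alice): max(-5, -4, -6) = -4

-4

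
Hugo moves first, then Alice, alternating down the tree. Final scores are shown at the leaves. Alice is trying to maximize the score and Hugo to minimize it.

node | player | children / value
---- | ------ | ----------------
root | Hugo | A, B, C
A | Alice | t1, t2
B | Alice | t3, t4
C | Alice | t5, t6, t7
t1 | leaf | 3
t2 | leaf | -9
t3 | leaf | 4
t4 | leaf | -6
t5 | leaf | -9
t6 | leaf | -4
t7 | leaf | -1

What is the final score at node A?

3

A (Alice): max(3, -9) = 3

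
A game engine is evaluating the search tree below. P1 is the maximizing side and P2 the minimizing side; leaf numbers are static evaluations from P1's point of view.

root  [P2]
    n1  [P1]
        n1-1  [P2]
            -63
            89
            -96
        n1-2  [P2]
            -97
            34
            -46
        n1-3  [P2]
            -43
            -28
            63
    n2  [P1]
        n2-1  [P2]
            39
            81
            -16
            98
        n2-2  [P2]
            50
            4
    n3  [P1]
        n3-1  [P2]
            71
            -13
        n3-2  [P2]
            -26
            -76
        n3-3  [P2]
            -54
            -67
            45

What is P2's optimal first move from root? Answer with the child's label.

n1

n1-1 (P2): min(-63, 89, -96) = -96
n1-2 (P2): min(-97, 34, -46) = -97
n1-3 (P2): min(-43, -28, 63) = -43
n1 (P1): max(-96, -97, -43) = -43
n2-1 (P2): min(39, 81, -16, 98) = -16
n2-2 (P2): min(50, 4) = 4
n2 (P1): max(-16, 4) = 4
n3-1 (P2): min(71, -13) = -13
n3-2 (P2): min(-26, -76) = -76
n3-3 (P2): min(-54, -67, 45) = -67
n3 (P1): max(-13, -76, -67) = -13
root (P2): min(-43, 4, -13) = -43
P2 at root wants the lowest of {n1=-43, n2=4, n3=-13}, so chooses n1.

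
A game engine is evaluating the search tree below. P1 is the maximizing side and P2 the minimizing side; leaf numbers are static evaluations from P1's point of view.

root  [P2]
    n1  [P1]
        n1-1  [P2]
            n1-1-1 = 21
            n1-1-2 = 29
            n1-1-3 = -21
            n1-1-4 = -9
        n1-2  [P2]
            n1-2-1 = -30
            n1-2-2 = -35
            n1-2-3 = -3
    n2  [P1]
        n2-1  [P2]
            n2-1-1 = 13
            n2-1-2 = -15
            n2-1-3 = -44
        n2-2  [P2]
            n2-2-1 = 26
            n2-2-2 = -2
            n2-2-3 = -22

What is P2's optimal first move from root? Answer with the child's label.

n1-1 (P2): min(21, 29, -21, -9) = -21
n1-2 (P2): min(-30, -35, -3) = -35
n1 (P1): max(-21, -35) = -21
n2-1 (P2): min(13, -15, -44) = -44
n2-2 (P2): min(26, -2, -22) = -22
n2 (P1): max(-44, -22) = -22
root (P2): min(-21, -22) = -22
P2 at root wants the lowest of {n1=-21, n2=-22}, so chooses n2.

n2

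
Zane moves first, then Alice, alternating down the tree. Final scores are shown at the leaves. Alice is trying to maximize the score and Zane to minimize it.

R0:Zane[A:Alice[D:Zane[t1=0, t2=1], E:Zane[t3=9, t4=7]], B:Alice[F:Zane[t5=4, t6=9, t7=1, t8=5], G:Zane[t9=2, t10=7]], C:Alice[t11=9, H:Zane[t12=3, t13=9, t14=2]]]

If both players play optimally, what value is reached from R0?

D (Zane): min(0, 1) = 0
E (Zane): min(9, 7) = 7
A (Alice): max(0, 7) = 7
F (Zane): min(4, 9, 1, 5) = 1
G (Zane): min(2, 7) = 2
B (Alice): max(1, 2) = 2
H (Zane): min(3, 9, 2) = 2
C (Alice): max(9, 2) = 9
R0 (Zane): min(7, 2, 9) = 2

2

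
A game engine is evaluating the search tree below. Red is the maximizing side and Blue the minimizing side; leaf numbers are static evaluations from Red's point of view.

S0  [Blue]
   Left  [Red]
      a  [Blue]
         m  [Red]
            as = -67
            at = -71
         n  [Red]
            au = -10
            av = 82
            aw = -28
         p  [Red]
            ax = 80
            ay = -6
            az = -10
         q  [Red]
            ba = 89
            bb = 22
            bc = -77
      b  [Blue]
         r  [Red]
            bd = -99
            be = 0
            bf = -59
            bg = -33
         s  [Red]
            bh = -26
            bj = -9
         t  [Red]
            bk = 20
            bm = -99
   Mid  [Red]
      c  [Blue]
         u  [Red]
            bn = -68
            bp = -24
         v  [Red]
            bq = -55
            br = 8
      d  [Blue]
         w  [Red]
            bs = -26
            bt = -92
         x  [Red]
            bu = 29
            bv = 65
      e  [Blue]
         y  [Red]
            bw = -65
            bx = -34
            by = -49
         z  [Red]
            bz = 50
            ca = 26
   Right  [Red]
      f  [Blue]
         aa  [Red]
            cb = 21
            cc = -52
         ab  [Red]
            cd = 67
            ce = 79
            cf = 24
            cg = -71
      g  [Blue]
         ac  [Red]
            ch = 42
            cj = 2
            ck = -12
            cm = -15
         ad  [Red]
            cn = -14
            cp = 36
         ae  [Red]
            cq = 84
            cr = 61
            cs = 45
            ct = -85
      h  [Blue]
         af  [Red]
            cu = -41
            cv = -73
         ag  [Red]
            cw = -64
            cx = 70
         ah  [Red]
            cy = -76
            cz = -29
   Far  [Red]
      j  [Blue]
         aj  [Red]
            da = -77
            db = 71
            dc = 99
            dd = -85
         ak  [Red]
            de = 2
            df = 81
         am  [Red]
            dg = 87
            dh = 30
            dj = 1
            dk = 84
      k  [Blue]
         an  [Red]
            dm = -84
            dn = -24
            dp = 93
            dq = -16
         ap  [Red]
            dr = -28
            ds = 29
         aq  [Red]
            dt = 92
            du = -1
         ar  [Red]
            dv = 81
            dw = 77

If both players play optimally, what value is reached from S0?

-24

m (Red): max(-67, -71) = -67
n (Red): max(-10, 82, -28) = 82
p (Red): max(80, -6, -10) = 80
q (Red): max(89, 22, -77) = 89
a (Blue): min(-67, 82, 80, 89) = -67
r (Red): max(-99, 0, -59, -33) = 0
s (Red): max(-26, -9) = -9
t (Red): max(20, -99) = 20
b (Blue): min(0, -9, 20) = -9
Left (Red): max(-67, -9) = -9
u (Red): max(-68, -24) = -24
v (Red): max(-55, 8) = 8
c (Blue): min(-24, 8) = -24
w (Red): max(-26, -92) = -26
x (Red): max(29, 65) = 65
d (Blue): min(-26, 65) = -26
y (Red): max(-65, -34, -49) = -34
z (Red): max(50, 26) = 50
e (Blue): min(-34, 50) = -34
Mid (Red): max(-24, -26, -34) = -24
aa (Red): max(21, -52) = 21
ab (Red): max(67, 79, 24, -71) = 79
f (Blue): min(21, 79) = 21
ac (Red): max(42, 2, -12, -15) = 42
ad (Red): max(-14, 36) = 36
ae (Red): max(84, 61, 45, -85) = 84
g (Blue): min(42, 36, 84) = 36
af (Red): max(-41, -73) = -41
ag (Red): max(-64, 70) = 70
ah (Red): max(-76, -29) = -29
h (Blue): min(-41, 70, -29) = -41
Right (Red): max(21, 36, -41) = 36
aj (Red): max(-77, 71, 99, -85) = 99
ak (Red): max(2, 81) = 81
am (Red): max(87, 30, 1, 84) = 87
j (Blue): min(99, 81, 87) = 81
an (Red): max(-84, -24, 93, -16) = 93
ap (Red): max(-28, 29) = 29
aq (Red): max(92, -1) = 92
ar (Red): max(81, 77) = 81
k (Blue): min(93, 29, 92, 81) = 29
Far (Red): max(81, 29) = 81
S0 (Blue): min(-9, -24, 36, 81) = -24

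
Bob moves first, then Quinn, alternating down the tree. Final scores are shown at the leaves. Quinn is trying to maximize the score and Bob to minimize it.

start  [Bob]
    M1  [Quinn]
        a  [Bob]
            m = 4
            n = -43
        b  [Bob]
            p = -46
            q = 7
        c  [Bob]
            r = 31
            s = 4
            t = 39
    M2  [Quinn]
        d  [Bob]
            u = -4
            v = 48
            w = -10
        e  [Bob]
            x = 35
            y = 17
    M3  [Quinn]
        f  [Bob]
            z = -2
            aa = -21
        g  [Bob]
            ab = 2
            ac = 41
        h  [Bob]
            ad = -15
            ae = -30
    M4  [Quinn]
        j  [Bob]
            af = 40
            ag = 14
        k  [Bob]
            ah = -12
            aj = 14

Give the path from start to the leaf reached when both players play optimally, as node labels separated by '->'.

start -> M3 -> g -> ab

a (Bob): min(4, -43) = -43
b (Bob): min(-46, 7) = -46
c (Bob): min(31, 4, 39) = 4
M1 (Quinn): max(-43, -46, 4) = 4
d (Bob): min(-4, 48, -10) = -10
e (Bob): min(35, 17) = 17
M2 (Quinn): max(-10, 17) = 17
f (Bob): min(-2, -21) = -21
g (Bob): min(2, 41) = 2
h (Bob): min(-15, -30) = -30
M3 (Quinn): max(-21, 2, -30) = 2
j (Bob): min(40, 14) = 14
k (Bob): min(-12, 14) = -12
M4 (Quinn): max(14, -12) = 14
start (Bob): min(4, 17, 2, 14) = 2
At start, Bob picks M3 (lowest: 2).
At M3, Quinn picks g (highest: 2).
At g, Bob picks ab (lowest: 2).
Terminal value 2.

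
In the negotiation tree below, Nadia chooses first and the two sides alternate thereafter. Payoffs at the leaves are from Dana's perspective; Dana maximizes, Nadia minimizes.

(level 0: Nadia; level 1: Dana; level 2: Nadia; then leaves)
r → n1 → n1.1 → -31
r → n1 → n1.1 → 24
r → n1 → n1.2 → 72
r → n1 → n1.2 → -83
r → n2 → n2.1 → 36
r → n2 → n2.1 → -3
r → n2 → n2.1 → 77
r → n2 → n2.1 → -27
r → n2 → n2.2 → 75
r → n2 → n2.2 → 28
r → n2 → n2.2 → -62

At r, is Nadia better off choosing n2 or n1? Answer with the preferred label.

n1

n2.1 (Nadia): min(36, -3, 77, -27) = -27
n2.2 (Nadia): min(75, 28, -62) = -62
n2 (Dana): max(-27, -62) = -27
n1.1 (Nadia): min(-31, 24) = -31
n1.2 (Nadia): min(72, -83) = -83
n1 (Dana): max(-31, -83) = -31
Nadia prefers the lower value; n2=-27, n1=-31. n1 is better since -31 < -27.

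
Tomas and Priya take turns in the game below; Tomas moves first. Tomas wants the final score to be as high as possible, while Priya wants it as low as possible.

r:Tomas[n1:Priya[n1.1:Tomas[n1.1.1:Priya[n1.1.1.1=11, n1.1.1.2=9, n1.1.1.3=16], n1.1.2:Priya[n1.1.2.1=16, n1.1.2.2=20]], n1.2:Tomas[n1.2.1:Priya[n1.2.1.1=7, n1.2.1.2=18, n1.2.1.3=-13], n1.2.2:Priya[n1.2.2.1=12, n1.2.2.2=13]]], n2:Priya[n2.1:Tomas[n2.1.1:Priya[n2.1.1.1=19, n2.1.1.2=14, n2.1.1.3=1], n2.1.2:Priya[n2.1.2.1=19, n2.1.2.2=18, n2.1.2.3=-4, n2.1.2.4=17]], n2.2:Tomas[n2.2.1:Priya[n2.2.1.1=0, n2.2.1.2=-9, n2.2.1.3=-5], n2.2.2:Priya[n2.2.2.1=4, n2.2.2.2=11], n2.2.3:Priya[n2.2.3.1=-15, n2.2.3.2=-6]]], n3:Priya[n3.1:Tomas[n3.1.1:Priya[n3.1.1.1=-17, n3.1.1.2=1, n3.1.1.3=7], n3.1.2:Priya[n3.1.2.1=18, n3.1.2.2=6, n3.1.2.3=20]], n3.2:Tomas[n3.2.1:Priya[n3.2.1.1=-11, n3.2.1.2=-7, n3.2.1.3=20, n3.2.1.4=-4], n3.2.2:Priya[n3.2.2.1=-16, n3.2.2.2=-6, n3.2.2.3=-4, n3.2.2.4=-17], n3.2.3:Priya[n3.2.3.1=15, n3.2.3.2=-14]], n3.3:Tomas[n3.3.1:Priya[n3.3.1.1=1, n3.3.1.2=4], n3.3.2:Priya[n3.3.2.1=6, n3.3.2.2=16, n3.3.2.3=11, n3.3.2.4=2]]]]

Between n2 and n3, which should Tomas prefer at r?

n2

n2.1.1 (Priya): min(19, 14, 1) = 1
n2.1.2 (Priya): min(19, 18, -4, 17) = -4
n2.1 (Tomas): max(1, -4) = 1
n2.2.1 (Priya): min(0, -9, -5) = -9
n2.2.2 (Priya): min(4, 11) = 4
n2.2.3 (Priya): min(-15, -6) = -15
n2.2 (Tomas): max(-9, 4, -15) = 4
n2 (Priya): min(1, 4) = 1
n3.1.1 (Priya): min(-17, 1, 7) = -17
n3.1.2 (Priya): min(18, 6, 20) = 6
n3.1 (Tomas): max(-17, 6) = 6
n3.2.1 (Priya): min(-11, -7, 20, -4) = -11
n3.2.2 (Priya): min(-16, -6, -4, -17) = -17
n3.2.3 (Priya): min(15, -14) = -14
n3.2 (Tomas): max(-11, -17, -14) = -11
n3.3.1 (Priya): min(1, 4) = 1
n3.3.2 (Priya): min(6, 16, 11, 2) = 2
n3.3 (Tomas): max(1, 2) = 2
n3 (Priya): min(6, -11, 2) = -11
Tomas prefers the higher value; n2=1, n3=-11. n2 is better since 1 > -11.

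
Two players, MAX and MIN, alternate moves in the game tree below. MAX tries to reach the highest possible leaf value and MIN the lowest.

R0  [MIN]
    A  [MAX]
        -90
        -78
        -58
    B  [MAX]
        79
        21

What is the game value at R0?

-58

A (MAX): max(-90, -78, -58) = -58
B (MAX): max(79, 21) = 79
R0 (MIN): min(-58, 79) = -58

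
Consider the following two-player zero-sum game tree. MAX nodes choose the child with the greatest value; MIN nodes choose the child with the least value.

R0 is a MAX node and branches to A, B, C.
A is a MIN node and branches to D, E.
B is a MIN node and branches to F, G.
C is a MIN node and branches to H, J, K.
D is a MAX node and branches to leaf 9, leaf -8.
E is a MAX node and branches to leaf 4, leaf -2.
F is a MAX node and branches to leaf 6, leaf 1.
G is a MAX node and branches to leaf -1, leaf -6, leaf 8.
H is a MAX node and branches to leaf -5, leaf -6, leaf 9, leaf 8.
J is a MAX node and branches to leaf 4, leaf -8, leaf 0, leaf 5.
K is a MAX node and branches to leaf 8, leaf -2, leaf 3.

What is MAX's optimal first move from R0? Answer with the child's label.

D (MAX): max(9, -8) = 9
E (MAX): max(4, -2) = 4
A (MIN): min(9, 4) = 4
F (MAX): max(6, 1) = 6
G (MAX): max(-1, -6, 8) = 8
B (MIN): min(6, 8) = 6
H (MAX): max(-5, -6, 9, 8) = 9
J (MAX): max(4, -8, 0, 5) = 5
K (MAX): max(8, -2, 3) = 8
C (MIN): min(9, 5, 8) = 5
R0 (MAX): max(4, 6, 5) = 6
MAX at R0 wants the highest of {A=4, B=6, C=5}, so chooses B.

B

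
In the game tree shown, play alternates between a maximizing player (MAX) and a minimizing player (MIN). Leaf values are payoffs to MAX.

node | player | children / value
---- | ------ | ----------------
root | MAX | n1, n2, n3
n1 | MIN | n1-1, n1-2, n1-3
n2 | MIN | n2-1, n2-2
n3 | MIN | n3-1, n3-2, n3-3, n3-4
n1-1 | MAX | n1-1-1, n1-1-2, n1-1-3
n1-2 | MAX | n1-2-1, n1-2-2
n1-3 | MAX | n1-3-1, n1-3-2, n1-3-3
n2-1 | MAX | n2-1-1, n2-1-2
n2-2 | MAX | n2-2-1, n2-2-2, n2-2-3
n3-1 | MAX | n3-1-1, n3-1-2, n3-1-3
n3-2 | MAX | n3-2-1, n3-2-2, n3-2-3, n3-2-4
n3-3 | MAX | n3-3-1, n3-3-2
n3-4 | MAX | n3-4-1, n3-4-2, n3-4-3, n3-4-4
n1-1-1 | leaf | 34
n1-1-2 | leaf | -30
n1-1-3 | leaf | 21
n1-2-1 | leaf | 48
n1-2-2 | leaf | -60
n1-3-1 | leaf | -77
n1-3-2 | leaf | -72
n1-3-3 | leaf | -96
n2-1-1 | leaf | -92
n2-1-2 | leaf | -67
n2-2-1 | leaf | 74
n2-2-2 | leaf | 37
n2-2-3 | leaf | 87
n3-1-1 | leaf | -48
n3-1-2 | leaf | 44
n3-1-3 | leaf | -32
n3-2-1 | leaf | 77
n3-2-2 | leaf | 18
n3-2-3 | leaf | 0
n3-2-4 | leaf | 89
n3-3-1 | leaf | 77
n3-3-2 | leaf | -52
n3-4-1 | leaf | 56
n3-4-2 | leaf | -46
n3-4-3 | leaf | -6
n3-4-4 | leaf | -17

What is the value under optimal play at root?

44

n1-1 (MAX): max(34, -30, 21) = 34
n1-2 (MAX): max(48, -60) = 48
n1-3 (MAX): max(-77, -72, -96) = -72
n1 (MIN): min(34, 48, -72) = -72
n2-1 (MAX): max(-92, -67) = -67
n2-2 (MAX): max(74, 37, 87) = 87
n2 (MIN): min(-67, 87) = -67
n3-1 (MAX): max(-48, 44, -32) = 44
n3-2 (MAX): max(77, 18, 0, 89) = 89
n3-3 (MAX): max(77, -52) = 77
n3-4 (MAX): max(56, -46, -6, -17) = 56
n3 (MIN): min(44, 89, 77, 56) = 44
root (MAX): max(-72, -67, 44) = 44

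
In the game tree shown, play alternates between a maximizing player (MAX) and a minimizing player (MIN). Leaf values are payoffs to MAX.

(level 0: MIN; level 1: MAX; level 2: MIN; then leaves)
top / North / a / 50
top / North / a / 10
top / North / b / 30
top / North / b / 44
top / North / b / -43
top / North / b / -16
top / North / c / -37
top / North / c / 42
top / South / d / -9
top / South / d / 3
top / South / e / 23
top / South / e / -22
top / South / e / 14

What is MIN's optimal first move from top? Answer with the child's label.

South

a (MIN): min(50, 10) = 10
b (MIN): min(30, 44, -43, -16) = -43
c (MIN): min(-37, 42) = -37
North (MAX): max(10, -43, -37) = 10
d (MIN): min(-9, 3) = -9
e (MIN): min(23, -22, 14) = -22
South (MAX): max(-9, -22) = -9
top (MIN): min(10, -9) = -9
MIN at top wants the lowest of {North=10, South=-9}, so chooses South.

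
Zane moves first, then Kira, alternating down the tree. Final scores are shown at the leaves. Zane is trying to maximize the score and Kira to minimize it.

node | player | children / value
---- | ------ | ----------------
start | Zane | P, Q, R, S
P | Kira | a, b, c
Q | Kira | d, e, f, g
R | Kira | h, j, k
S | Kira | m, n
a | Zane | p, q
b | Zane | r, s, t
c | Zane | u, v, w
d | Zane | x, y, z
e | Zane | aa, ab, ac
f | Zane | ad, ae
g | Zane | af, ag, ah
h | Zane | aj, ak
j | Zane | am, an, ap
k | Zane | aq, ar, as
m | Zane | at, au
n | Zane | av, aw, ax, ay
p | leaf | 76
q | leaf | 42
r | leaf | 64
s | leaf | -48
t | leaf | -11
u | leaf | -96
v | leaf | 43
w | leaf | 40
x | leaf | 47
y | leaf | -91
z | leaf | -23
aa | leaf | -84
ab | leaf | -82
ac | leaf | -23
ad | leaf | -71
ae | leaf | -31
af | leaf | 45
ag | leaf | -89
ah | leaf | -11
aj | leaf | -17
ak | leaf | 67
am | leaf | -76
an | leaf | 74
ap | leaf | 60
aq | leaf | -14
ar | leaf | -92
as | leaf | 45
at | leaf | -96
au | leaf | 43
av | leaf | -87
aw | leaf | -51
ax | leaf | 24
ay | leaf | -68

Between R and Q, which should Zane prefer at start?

h (Zane): max(-17, 67) = 67
j (Zane): max(-76, 74, 60) = 74
k (Zane): max(-14, -92, 45) = 45
R (Kira): min(67, 74, 45) = 45
d (Zane): max(47, -91, -23) = 47
e (Zane): max(-84, -82, -23) = -23
f (Zane): max(-71, -31) = -31
g (Zane): max(45, -89, -11) = 45
Q (Kira): min(47, -23, -31, 45) = -31
Zane prefers the higher value; R=45, Q=-31. R is better since 45 > -31.

R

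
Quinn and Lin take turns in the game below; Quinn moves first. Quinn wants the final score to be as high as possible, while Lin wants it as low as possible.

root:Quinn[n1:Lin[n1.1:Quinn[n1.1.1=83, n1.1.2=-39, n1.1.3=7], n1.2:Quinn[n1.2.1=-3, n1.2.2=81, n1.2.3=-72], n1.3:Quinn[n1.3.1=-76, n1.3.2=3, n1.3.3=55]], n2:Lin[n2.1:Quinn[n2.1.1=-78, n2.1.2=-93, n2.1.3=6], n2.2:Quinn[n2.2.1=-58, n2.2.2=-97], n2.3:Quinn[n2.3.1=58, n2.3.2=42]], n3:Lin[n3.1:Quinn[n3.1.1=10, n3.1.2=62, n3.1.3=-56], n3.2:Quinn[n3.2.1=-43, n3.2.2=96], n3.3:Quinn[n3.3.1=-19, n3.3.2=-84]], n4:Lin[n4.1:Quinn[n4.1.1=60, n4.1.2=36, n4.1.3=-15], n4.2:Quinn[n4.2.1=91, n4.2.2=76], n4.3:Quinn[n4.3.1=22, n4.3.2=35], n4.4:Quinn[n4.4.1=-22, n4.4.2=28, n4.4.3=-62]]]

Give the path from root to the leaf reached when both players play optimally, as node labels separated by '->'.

n1.1 (Quinn): max(83, -39, 7) = 83
n1.2 (Quinn): max(-3, 81, -72) = 81
n1.3 (Quinn): max(-76, 3, 55) = 55
n1 (Lin): min(83, 81, 55) = 55
n2.1 (Quinn): max(-78, -93, 6) = 6
n2.2 (Quinn): max(-58, -97) = -58
n2.3 (Quinn): max(58, 42) = 58
n2 (Lin): min(6, -58, 58) = -58
n3.1 (Quinn): max(10, 62, -56) = 62
n3.2 (Quinn): max(-43, 96) = 96
n3.3 (Quinn): max(-19, -84) = -19
n3 (Lin): min(62, 96, -19) = -19
n4.1 (Quinn): max(60, 36, -15) = 60
n4.2 (Quinn): max(91, 76) = 91
n4.3 (Quinn): max(22, 35) = 35
n4.4 (Quinn): max(-22, 28, -62) = 28
n4 (Lin): min(60, 91, 35, 28) = 28
root (Quinn): max(55, -58, -19, 28) = 55
At root, Quinn picks n1 (highest: 55).
At n1, Lin picks n1.3 (lowest: 55).
At n1.3, Quinn picks n1.3.3 (highest: 55).
Terminal value 55.

root -> n1 -> n1.3 -> n1.3.3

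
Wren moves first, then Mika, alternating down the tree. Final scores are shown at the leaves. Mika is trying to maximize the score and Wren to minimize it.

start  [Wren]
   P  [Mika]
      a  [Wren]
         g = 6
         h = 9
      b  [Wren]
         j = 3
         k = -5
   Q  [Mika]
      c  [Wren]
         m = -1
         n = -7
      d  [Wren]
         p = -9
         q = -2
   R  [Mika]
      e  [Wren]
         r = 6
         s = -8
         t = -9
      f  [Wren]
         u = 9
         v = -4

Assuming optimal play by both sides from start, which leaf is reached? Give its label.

n

a (Wren): min(6, 9) = 6
b (Wren): min(3, -5) = -5
P (Mika): max(6, -5) = 6
c (Wren): min(-1, -7) = -7
d (Wren): min(-9, -2) = -9
Q (Mika): max(-7, -9) = -7
e (Wren): min(6, -8, -9) = -9
f (Wren): min(9, -4) = -4
R (Mika): max(-9, -4) = -4
start (Wren): min(6, -7, -4) = -7
At start, Wren picks Q (lowest: -7).
At Q, Mika picks c (highest: -7).
At c, Wren picks n (lowest: -7).
Terminal value -7.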